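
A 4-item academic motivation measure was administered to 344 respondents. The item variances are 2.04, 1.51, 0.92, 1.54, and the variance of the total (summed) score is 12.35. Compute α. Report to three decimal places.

sum of item variances = 2.04 + 1.51 + 0.92 + 1.54 = 6.01
α = (k/(k−1))·(1 − sum of item variances/σ²_T) = (4/3)·(1 − 6.01/12.35) = 0.684

α = 0.684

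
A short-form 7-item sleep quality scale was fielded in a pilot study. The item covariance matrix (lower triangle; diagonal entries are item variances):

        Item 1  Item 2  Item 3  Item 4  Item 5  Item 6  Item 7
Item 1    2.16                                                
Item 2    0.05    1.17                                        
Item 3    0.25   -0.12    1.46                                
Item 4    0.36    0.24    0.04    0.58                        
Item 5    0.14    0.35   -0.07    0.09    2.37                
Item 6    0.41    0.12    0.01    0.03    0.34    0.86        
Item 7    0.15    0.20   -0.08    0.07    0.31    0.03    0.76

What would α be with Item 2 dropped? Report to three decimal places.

Remaining items: Item 1, Item 3, Item 4, Item 5, Item 6, Item 7 (k = 6).
Σσ²ᵢ = 2.16 + 1.46 + 0.58 + 2.37 + 0.86 + 0.76 = 8.19
σ²_total = 8.19 + 2 × 2.08 = 12.35
α (item deleted) = (6/5)·(1 − 8.19/12.35) = 0.404

α = 0.404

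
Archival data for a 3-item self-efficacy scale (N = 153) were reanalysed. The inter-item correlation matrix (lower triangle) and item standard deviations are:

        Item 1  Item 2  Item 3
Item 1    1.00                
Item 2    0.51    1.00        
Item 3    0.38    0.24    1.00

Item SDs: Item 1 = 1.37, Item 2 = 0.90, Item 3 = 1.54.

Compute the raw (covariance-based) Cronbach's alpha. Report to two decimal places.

α = 0.62

Σσ²ᵢ = 1.37² + 0.90² + 1.54² = 5.0585
Covariances σ_ij = r_ij · s_i · s_j:
  σ(Item 1,Item 2) = 0.51 × 1.37 × 0.90 = 0.6288
  σ(Item 1,Item 3) = 0.38 × 1.37 × 1.54 = 0.8017
  σ(Item 2,Item 3) = 0.24 × 0.90 × 1.54 = 0.3326
σ²_T = Σσ²ᵢ + 2·Σσ_ij = 5.0585 + 2 × 1.7631 = 8.5847
α = (3/2)·(1 − 5.0585/8.5847) = 0.62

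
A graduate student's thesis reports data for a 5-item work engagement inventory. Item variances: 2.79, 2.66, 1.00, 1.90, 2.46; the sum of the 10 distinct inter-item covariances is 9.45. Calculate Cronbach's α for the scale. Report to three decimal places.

Σσ²ᵢ = 2.79 + 2.66 + 1.00 + 1.90 + 2.46 = 10.81
Sum of distinct covariances = 9.45
total variance = Σσ²ᵢ + 2·Σcov = 10.81 + 2 × 9.45 = 29.71
α = (5/4)·(1 − 10.81/29.71) = 0.795

Cronbach's α = 0.795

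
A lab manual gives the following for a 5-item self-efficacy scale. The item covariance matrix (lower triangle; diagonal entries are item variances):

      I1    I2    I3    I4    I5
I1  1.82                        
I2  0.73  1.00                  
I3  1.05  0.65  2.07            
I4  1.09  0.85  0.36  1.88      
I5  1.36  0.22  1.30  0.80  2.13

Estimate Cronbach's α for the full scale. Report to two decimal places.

Cronbach's α = 0.82

Σσ²ᵢ = 1.82 + 1.00 + 2.07 + 1.88 + 2.13 = 8.90
Σ_{i<j} σ_ij = 8.41
σ²_total = 8.90 + 2 × 8.41 = 25.72
α = (k/(k−1))·(1 − Σσ²ᵢ/σ²_total) = (5/4)·(1 − 8.90/25.72) = 0.82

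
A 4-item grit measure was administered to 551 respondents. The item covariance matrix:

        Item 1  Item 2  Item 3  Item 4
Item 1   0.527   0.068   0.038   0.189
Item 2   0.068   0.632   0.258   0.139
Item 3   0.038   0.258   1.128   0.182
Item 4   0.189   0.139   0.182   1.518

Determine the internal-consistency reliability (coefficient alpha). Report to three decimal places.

ΣVar(i) = 0.527 + 0.632 + 1.128 + 1.518 = 3.805
Sum of the distinct covariances = 0.874
σ²_total = 3.805 + 2 × 0.874 = 5.553
α = (k/(k−1))·(1 − ΣVar(i)/σ²_total) = (4/3)·(1 − 3.805/5.553) = 0.420

α = 0.420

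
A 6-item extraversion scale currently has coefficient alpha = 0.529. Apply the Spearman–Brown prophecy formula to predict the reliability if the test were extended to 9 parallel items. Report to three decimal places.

predicted reliability = 0.628

Length factor m = 9/6 = 1.5000
α' = m·α / (1 + (m−1)·α)
   = 9/6 × 0.529 / (1 + (9/6 − 1) × 0.529)
   = 0.7935 / 1.2645 = 0.628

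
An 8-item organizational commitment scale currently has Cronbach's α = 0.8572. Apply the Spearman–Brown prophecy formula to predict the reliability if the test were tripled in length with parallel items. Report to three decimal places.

predicted reliability = 0.947

Length factor m = 3
α' = m·α / (1 + (m−1)·α)
   = 3 × 0.8572 / (1 + (3 − 1) × 0.8572)
   = 2.5716 / 2.7144 = 0.947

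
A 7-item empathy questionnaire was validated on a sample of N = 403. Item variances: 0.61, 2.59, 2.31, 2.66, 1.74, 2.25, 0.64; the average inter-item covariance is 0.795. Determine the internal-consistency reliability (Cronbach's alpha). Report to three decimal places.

α = 0.843

Σσᵢ² = 0.61 + 2.59 + 2.31 + 2.66 + 1.74 + 2.25 + 0.64 = 12.80
Sum of the 21 distinct covariances = 21 × 0.795 = 16.695
σ²_total = Σσᵢ² + 2·Σcov = 12.80 + 2 × 16.695 = 46.190
α = (7/6)·(1 − 12.80/46.190) = 0.843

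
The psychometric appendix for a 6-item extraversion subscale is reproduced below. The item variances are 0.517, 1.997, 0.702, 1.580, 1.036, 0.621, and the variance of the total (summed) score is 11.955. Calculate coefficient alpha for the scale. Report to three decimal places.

coefficient alpha = 0.552

ΣVar(i) = 0.517 + 1.997 + 0.702 + 1.580 + 1.036 + 0.621 = 6.453
α = (k/(k−1))·(1 − ΣVar(i)/total variance) = (6/5)·(1 − 6.453/11.955) = 0.552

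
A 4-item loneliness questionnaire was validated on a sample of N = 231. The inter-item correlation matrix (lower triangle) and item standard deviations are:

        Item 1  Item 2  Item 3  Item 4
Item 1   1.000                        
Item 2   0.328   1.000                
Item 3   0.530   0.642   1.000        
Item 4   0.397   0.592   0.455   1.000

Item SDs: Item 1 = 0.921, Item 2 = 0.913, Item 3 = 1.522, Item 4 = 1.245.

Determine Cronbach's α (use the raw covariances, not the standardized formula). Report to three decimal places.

Σσ²ᵢ = 0.921² + 0.913² + 1.522² + 1.245² = 5.5483
Covariances σ_ij = r_ij · s_i · s_j:
  σ(Item 1,Item 2) = 0.328 × 0.921 × 0.913 = 0.2758
  σ(Item 1,Item 3) = 0.530 × 0.921 × 1.522 = 0.7429
  σ(Item 1,Item 4) = 0.397 × 0.921 × 1.245 = 0.4552
  σ(Item 2,Item 3) = 0.642 × 0.913 × 1.522 = 0.8921
  σ(Item 2,Item 4) = 0.592 × 0.913 × 1.245 = 0.6729
  σ(Item 3,Item 4) = 0.455 × 1.522 × 1.245 = 0.8622
σ²_T = Σσ²ᵢ + 2·Σσ_ij = 5.5483 + 2 × 3.9011 = 13.3505
α = (4/3)·(1 − 5.5483/13.3505) = 0.779

α = 0.779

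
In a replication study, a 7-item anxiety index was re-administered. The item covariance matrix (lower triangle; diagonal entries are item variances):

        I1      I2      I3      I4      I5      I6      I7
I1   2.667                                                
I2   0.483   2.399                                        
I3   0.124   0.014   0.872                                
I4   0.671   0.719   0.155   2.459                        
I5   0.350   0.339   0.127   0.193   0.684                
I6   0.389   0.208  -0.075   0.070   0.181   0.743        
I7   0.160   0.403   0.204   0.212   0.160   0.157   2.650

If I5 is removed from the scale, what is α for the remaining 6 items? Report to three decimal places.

Remaining items: I1, I2, I3, I4, I6, I7 (k = 6).
Σσ²ᵢ = 2.667 + 2.399 + 0.872 + 2.459 + 0.743 + 2.650 = 11.790
Var(T) = 11.790 + 2 × 3.894 = 19.578
α (item deleted) = (6/5)·(1 − 11.790/19.578) = 0.477

α = 0.477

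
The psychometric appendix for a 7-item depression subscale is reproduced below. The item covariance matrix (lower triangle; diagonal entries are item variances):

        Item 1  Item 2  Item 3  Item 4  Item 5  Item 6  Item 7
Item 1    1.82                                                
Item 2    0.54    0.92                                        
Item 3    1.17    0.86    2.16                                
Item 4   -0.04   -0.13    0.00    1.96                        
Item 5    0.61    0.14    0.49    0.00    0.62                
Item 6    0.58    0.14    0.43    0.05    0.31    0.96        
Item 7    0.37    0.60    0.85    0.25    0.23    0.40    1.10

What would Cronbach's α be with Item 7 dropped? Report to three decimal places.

Remaining items: Item 1, Item 2, Item 3, Item 4, Item 5, Item 6 (k = 6).
Σσᵢ² = 1.82 + 0.92 + 2.16 + 1.96 + 0.62 + 0.96 = 8.44
σ²_T = 8.44 + 2 × 5.15 = 18.74
α (item deleted) = (6/5)·(1 − 8.44/18.74) = 0.660

α = 0.660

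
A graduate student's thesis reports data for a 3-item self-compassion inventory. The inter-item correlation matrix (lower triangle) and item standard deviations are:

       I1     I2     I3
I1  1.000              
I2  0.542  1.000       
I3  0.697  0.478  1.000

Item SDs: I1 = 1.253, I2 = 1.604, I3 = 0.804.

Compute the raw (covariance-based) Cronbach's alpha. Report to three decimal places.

Σσ²ᵢ = 1.253² + 1.604² + 0.804² = 4.7892
Covariances σ_ij = r_ij · s_i · s_j:
  σ(I1,I2) = 0.542 × 1.253 × 1.604 = 1.0893
  σ(I1,I3) = 0.697 × 1.253 × 0.804 = 0.7022
  σ(I2,I3) = 0.478 × 1.604 × 0.804 = 0.6164
σ²_T = Σσ²ᵢ + 2·Σσ_ij = 4.7892 + 2 × 2.4079 = 9.6050
α = (3/2)·(1 − 4.7892/9.6050) = 0.752

α = 0.752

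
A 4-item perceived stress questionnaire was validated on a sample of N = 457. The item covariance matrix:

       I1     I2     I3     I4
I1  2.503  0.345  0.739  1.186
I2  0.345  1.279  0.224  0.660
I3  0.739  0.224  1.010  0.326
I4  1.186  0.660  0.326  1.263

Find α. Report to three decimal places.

Σσ²ᵢ = 2.503 + 1.279 + 1.010 + 1.263 = 6.055
Σ_{i<j} σ_ij = 3.480
Var(T) = 6.055 + 2 × 3.480 = 13.015
α = (k/(k−1))·(1 − Σσ²ᵢ/Var(T)) = (4/3)·(1 − 6.055/13.015) = 0.713

α = 0.713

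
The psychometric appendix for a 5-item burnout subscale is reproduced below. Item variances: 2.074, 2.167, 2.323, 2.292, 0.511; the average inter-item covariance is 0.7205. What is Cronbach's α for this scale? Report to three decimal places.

sum of item variances = 2.074 + 2.167 + 2.323 + 2.292 + 0.511 = 9.367
Sum of the 10 distinct covariances = 10 × 0.7205 = 7.2050
Var(T) = sum of item variances + 2·Σcov = 9.367 + 2 × 7.2050 = 23.7770
α = (5/4)·(1 − 9.367/23.7770) = 0.758

Cronbach's α = 0.758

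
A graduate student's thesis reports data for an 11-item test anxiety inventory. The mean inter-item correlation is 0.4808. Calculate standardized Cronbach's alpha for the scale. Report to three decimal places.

α = 0.911

Standardized α = k·r̄ / (1 + (k−1)·r̄) = 11 × 0.4808 / (1 + 10 × 0.4808)
  = 5.2888 / 5.8080 = 0.911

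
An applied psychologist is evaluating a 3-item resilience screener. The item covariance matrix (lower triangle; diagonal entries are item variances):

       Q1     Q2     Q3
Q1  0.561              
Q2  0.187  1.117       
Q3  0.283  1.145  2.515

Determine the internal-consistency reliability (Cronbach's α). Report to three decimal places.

sum of item variances = 0.561 + 1.117 + 2.515 = 4.193
Sum of the distinct covariances = 1.615
σ²_total = 4.193 + 2 × 1.615 = 7.423
α = (k/(k−1))·(1 − sum of item variances/σ²_total) = (3/2)·(1 − 4.193/7.423) = 0.653

Cronbach's α = 0.653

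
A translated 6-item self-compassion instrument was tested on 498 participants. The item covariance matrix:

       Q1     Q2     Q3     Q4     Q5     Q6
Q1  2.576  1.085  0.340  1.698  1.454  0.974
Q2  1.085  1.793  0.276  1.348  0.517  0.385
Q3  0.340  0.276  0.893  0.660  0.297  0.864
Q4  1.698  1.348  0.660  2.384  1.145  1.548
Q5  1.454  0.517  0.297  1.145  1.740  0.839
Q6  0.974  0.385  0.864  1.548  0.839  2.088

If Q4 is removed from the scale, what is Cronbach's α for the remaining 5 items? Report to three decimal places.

Remaining items: Q1, Q2, Q3, Q5, Q6 (k = 5).
Σσ²ᵢ = 2.576 + 1.793 + 0.893 + 1.740 + 2.088 = 9.090
σ²_total = 9.090 + 2 × 7.031 = 23.152
α (item deleted) = (5/4)·(1 − 9.090/23.152) = 0.759

α = 0.759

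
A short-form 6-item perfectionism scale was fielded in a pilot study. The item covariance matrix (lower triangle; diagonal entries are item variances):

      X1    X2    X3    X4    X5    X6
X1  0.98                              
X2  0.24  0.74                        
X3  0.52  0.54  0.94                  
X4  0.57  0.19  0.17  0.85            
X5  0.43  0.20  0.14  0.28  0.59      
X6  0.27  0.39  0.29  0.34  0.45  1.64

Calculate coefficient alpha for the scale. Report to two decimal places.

sum of item variances = 0.98 + 0.74 + 0.94 + 0.85 + 0.59 + 1.64 = 5.74
Sum of off-diagonal covariances = 5.02
σ²_total = 5.74 + 2 × 5.02 = 15.78
α = (k/(k−1))·(1 − sum of item variances/σ²_total) = (6/5)·(1 − 5.74/15.78) = 0.76

coefficient alpha = 0.76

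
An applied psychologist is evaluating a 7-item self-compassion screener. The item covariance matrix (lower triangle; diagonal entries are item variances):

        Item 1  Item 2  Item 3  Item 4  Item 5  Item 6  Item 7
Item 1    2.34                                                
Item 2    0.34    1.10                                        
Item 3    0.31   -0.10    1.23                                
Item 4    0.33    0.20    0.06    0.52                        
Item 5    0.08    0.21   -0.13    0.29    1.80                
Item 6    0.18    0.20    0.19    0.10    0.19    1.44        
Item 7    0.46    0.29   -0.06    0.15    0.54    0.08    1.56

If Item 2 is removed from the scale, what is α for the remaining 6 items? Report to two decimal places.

Remaining items: Item 1, Item 3, Item 4, Item 5, Item 6, Item 7 (k = 6).
ΣVar(i) = 2.34 + 1.23 + 0.52 + 1.80 + 1.44 + 1.56 = 8.89
total variance = 8.89 + 2 × 2.77 = 14.43
α (item deleted) = (6/5)·(1 − 8.89/14.43) = 0.46

α = 0.46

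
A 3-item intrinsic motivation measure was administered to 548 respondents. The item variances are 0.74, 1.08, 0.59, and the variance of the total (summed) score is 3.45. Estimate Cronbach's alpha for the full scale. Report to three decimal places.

Cronbach's alpha = 0.452

sum of item variances = 0.74 + 1.08 + 0.59 = 2.41
α = (k/(k−1))·(1 − sum of item variances/Var(T)) = (3/2)·(1 − 2.41/3.45) = 0.452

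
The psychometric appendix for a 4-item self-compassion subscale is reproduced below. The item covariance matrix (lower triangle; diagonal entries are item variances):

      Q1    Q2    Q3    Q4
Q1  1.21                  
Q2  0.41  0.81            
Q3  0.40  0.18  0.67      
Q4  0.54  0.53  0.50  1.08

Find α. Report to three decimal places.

α = 0.768

sum of item variances = 1.21 + 0.81 + 0.67 + 1.08 = 3.77
Σ_{i<j} σ_ij = 2.56
σ²_T = 3.77 + 2 × 2.56 = 8.89
α = (k/(k−1))·(1 − sum of item variances/σ²_T) = (4/3)·(1 − 3.77/8.89) = 0.768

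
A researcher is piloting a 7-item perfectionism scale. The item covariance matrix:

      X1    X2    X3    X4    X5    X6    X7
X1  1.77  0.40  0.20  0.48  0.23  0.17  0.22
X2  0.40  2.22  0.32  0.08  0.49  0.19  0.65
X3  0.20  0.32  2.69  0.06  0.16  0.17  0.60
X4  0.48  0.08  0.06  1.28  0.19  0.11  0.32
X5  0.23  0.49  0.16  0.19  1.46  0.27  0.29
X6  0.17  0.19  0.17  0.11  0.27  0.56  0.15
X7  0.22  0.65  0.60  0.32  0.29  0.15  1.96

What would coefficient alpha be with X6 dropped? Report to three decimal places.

Remaining items: X1, X2, X3, X4, X5, X7 (k = 6).
Σσᵢ² = 1.77 + 2.22 + 2.69 + 1.28 + 1.46 + 1.96 = 11.38
Var(T) = 11.38 + 2 × 4.69 = 20.76
α (item deleted) = (6/5)·(1 − 11.38/20.76) = 0.542

α = 0.542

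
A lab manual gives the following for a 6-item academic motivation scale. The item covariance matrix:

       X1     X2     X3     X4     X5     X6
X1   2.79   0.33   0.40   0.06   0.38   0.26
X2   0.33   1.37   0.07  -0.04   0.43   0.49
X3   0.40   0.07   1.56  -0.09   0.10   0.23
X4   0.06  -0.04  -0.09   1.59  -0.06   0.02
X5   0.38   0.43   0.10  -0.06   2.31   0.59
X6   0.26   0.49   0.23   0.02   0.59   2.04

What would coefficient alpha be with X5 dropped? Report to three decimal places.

α = 0.338

Remaining items: X1, X2, X3, X4, X6 (k = 5).
Σσᵢ² = 2.79 + 1.37 + 1.56 + 1.59 + 2.04 = 9.35
σ²_total = 9.35 + 2 × 1.73 = 12.81
α (item deleted) = (5/4)·(1 − 9.35/12.81) = 0.338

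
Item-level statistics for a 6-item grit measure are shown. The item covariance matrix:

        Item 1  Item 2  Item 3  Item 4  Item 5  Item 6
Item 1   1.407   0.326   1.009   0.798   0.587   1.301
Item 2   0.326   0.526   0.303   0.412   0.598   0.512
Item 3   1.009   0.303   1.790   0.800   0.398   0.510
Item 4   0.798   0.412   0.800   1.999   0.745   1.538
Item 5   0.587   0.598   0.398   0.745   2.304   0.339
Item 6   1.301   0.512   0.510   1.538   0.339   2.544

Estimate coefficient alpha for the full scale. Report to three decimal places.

α = 0.790

sum of item variances = 1.407 + 0.526 + 1.790 + 1.999 + 2.304 + 2.544 = 10.570
Sum of off-diagonal covariances = 10.176
σ²_T = 10.570 + 2 × 10.176 = 30.922
α = (k/(k−1))·(1 − sum of item variances/σ²_T) = (6/5)·(1 − 10.570/30.922) = 0.790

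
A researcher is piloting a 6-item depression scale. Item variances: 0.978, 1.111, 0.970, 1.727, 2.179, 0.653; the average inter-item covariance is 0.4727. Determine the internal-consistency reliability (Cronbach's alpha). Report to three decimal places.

Cronbach's alpha = 0.781

ΣVar(i) = 0.978 + 1.111 + 0.970 + 1.727 + 2.179 + 0.653 = 7.618
Sum of the 15 distinct covariances = 15 × 0.4727 = 7.0905
Var(T) = ΣVar(i) + 2·Σcov = 7.618 + 2 × 7.0905 = 21.7990
α = (6/5)·(1 − 7.618/21.7990) = 0.781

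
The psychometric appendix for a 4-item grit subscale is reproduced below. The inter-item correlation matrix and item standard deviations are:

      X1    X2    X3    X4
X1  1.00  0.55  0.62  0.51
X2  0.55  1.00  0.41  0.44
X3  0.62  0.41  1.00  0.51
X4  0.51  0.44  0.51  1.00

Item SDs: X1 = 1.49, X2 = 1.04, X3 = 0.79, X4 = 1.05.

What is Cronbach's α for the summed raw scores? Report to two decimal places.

Σσ²ᵢ = 1.49² + 1.04² + 0.79² + 1.05² = 5.0283
Covariances σ_ij = r_ij · s_i · s_j:
  σ(X1,X2) = 0.55 × 1.49 × 1.04 = 0.8523
  σ(X1,X3) = 0.62 × 1.49 × 0.79 = 0.7298
  σ(X1,X4) = 0.51 × 1.49 × 1.05 = 0.7979
  σ(X2,X3) = 0.41 × 1.04 × 0.79 = 0.3369
  σ(X2,X4) = 0.44 × 1.04 × 1.05 = 0.4805
  σ(X3,X4) = 0.51 × 0.79 × 1.05 = 0.4230
σ²_T = Σσ²ᵢ + 2·Σσ_ij = 5.0283 + 2 × 3.6204 = 12.2691
α = (4/3)·(1 − 5.0283/12.2691) = 0.79

α = 0.79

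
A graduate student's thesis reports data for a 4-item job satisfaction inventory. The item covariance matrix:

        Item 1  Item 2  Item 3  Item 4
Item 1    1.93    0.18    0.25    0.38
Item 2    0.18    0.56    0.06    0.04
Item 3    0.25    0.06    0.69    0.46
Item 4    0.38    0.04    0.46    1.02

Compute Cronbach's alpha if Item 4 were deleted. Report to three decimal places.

α = 0.353

Remaining items: Item 1, Item 2, Item 3 (k = 3).
Σσ²ᵢ = 1.93 + 0.56 + 0.69 = 3.18
σ²_total = 3.18 + 2 × 0.49 = 4.16
α (item deleted) = (3/2)·(1 − 3.18/4.16) = 0.353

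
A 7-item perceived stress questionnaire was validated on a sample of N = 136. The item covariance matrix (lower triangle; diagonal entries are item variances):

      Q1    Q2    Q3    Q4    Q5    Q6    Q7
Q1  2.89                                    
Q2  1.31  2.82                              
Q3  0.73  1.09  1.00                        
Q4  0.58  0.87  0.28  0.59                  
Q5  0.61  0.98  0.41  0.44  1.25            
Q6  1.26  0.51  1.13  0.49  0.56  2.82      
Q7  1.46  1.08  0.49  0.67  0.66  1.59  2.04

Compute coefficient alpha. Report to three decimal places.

coefficient alpha = 0.839

Σσᵢ² = 2.89 + 2.82 + 1.00 + 0.59 + 1.25 + 2.82 + 2.04 = 13.41
Sum of the distinct covariances = 17.20
Var(T) = 13.41 + 2 × 17.20 = 47.81
α = (k/(k−1))·(1 − Σσᵢ²/Var(T)) = (7/6)·(1 − 13.41/47.81) = 0.839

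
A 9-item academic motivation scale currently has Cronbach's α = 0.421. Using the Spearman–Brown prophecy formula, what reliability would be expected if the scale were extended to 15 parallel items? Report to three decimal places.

Length factor m = 15/9 = 1.6667
α' = m·α / (1 + (m−1)·α)
   = 15/9 × 0.421 / (1 + (15/9 − 1) × 0.421)
   = 0.7017 / 1.2807 = 0.548

predicted reliability = 0.548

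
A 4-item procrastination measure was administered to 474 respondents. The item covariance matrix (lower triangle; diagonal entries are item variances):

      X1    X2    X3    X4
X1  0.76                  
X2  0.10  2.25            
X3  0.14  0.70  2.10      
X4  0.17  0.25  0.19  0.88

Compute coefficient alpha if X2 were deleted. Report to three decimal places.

Remaining items: X1, X3, X4 (k = 3).
Σσᵢ² = 0.76 + 2.10 + 0.88 = 3.74
total variance = 3.74 + 2 × 0.50 = 4.74
α (item deleted) = (3/2)·(1 − 3.74/4.74) = 0.316

coefficient alpha = 0.316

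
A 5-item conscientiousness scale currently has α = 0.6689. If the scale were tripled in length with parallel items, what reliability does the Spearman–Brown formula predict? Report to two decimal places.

Length factor m = 3
α' = m·α / (1 + (m−1)·α)
   = 3 × 0.6689 / (1 + (3 − 1) × 0.6689)
   = 2.0067 / 2.3378 = 0.86

predicted reliability = 0.86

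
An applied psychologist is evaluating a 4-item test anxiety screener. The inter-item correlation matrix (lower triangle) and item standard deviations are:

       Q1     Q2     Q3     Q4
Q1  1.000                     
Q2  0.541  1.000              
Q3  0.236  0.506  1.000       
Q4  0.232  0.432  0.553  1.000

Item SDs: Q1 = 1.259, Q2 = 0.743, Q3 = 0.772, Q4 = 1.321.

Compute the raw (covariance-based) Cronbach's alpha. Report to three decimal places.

Σσ²ᵢ = 1.259² + 0.743² + 0.772² + 1.321² = 4.4782
Covariances σ_ij = r_ij · s_i · s_j:
  σ(Q1,Q2) = 0.541 × 1.259 × 0.743 = 0.5061
  σ(Q1,Q3) = 0.236 × 1.259 × 0.772 = 0.2294
  σ(Q1,Q4) = 0.232 × 1.259 × 1.321 = 0.3858
  σ(Q2,Q3) = 0.506 × 0.743 × 0.772 = 0.2902
  σ(Q2,Q4) = 0.432 × 0.743 × 1.321 = 0.4240
  σ(Q3,Q4) = 0.553 × 0.772 × 1.321 = 0.5640
σ²_T = Σσ²ᵢ + 2·Σσ_ij = 4.4782 + 2 × 2.3995 = 9.2772
α = (4/3)·(1 − 4.4782/9.2772) = 0.690

α = 0.690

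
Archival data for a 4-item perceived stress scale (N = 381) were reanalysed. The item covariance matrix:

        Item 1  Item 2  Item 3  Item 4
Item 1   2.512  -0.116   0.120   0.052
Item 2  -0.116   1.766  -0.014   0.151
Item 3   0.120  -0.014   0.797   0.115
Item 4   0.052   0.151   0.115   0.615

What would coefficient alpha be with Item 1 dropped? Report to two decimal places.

Remaining items: Item 2, Item 3, Item 4 (k = 3).
sum of item variances = 1.766 + 0.797 + 0.615 = 3.178
σ²_T = 3.178 + 2 × 0.252 = 3.682
α (item deleted) = (3/2)·(1 − 3.178/3.682) = 0.21

α = 0.21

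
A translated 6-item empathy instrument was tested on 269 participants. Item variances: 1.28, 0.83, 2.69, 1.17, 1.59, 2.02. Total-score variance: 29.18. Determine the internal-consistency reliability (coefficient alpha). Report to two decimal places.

Σσ²ᵢ = 1.28 + 0.83 + 2.69 + 1.17 + 1.59 + 2.02 = 9.58
α = (k/(k−1))·(1 − Σσ²ᵢ/σ²_T) = (6/5)·(1 − 9.58/29.18) = 0.81

α = 0.81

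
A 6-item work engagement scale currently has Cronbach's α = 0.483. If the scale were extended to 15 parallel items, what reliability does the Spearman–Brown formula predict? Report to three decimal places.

predicted reliability = 0.700

Length factor m = 15/6 = 2.5000
α' = m·α / (1 + (m−1)·α)
   = 15/6 × 0.483 / (1 + (15/6 − 1) × 0.483)
   = 1.2075 / 1.7245 = 0.700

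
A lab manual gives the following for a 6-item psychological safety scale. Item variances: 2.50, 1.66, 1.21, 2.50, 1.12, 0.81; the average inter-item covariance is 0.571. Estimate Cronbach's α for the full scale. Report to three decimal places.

ΣVar(i) = 2.50 + 1.66 + 1.21 + 2.50 + 1.12 + 0.81 = 9.80
Sum of the 15 distinct covariances = 15 × 0.571 = 8.565
σ²_total = ΣVar(i) + 2·Σcov = 9.80 + 2 × 8.565 = 26.930
α = (6/5)·(1 − 9.80/26.930) = 0.763

Cronbach's α = 0.763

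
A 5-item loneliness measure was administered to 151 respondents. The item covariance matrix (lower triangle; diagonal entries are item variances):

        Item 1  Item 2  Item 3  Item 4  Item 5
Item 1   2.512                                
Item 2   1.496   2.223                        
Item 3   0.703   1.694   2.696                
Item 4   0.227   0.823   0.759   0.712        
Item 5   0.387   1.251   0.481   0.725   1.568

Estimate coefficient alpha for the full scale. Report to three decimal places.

ΣVar(i) = 2.512 + 2.223 + 2.696 + 0.712 + 1.568 = 9.711
Sum of the distinct covariances = 8.546
σ²_T = 9.711 + 2 × 8.546 = 26.803
α = (k/(k−1))·(1 − ΣVar(i)/σ²_T) = (5/4)·(1 − 9.711/26.803) = 0.797

α = 0.797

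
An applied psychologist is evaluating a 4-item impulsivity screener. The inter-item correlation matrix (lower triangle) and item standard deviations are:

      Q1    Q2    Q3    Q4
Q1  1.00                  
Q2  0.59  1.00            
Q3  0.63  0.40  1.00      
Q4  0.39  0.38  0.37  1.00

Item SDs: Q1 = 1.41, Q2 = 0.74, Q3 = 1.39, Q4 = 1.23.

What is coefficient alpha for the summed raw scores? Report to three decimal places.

Σσ²ᵢ = 1.41² + 0.74² + 1.39² + 1.23² = 5.9807
Covariances σ_ij = r_ij · s_i · s_j:
  σ(Q1,Q2) = 0.59 × 1.41 × 0.74 = 0.6156
  σ(Q1,Q3) = 0.63 × 1.41 × 1.39 = 1.2347
  σ(Q1,Q4) = 0.39 × 1.41 × 1.23 = 0.6764
  σ(Q2,Q3) = 0.40 × 0.74 × 1.39 = 0.4114
  σ(Q2,Q4) = 0.38 × 0.74 × 1.23 = 0.3459
  σ(Q3,Q4) = 0.37 × 1.39 × 1.23 = 0.6326
σ²_T = Σσ²ᵢ + 2·Σσ_ij = 5.9807 + 2 × 3.9166 = 13.8139
α = (4/3)·(1 − 5.9807/13.8139) = 0.756

coefficient alpha = 0.756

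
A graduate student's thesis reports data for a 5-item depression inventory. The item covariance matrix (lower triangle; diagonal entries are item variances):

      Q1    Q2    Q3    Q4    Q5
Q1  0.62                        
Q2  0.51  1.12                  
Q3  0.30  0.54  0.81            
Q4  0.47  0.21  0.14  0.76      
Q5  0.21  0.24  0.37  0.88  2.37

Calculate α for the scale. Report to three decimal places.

ΣVar(i) = 0.62 + 1.12 + 0.81 + 0.76 + 2.37 = 5.68
Sum of off-diagonal covariances = 3.87
total variance = 5.68 + 2 × 3.87 = 13.42
α = (k/(k−1))·(1 − ΣVar(i)/total variance) = (5/4)·(1 − 5.68/13.42) = 0.721

α = 0.721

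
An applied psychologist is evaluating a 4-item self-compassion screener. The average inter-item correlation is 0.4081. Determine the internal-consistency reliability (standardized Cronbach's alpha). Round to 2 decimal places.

Standardized α = k·r̄ / (1 + (k−1)·r̄) = 4 × 0.4081 / (1 + 3 × 0.4081)
  = 1.6324 / 2.2243 = 0.73

standardized Cronbach's alpha = 0.73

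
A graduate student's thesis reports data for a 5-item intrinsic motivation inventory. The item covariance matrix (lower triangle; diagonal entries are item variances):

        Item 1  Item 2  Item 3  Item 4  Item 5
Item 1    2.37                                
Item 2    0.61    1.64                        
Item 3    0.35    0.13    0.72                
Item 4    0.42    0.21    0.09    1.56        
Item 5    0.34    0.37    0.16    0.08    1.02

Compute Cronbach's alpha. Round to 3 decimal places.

Σσᵢ² = 2.37 + 1.64 + 0.72 + 1.56 + 1.02 = 7.31
Sum of off-diagonal covariances = 2.76
total variance = 7.31 + 2 × 2.76 = 12.83
α = (k/(k−1))·(1 − Σσᵢ²/total variance) = (5/4)·(1 − 7.31/12.83) = 0.538

α = 0.538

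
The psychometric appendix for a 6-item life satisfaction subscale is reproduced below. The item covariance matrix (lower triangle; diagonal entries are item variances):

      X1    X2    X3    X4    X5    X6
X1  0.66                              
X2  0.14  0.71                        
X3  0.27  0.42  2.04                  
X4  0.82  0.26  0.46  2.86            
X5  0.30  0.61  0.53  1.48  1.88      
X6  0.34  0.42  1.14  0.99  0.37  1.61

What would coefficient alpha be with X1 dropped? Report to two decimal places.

α = 0.74

Remaining items: X2, X3, X4, X5, X6 (k = 5).
sum of item variances = 0.71 + 2.04 + 2.86 + 1.88 + 1.61 = 9.10
σ²_total = 9.10 + 2 × 6.68 = 22.46
α (item deleted) = (5/4)·(1 − 9.10/22.46) = 0.74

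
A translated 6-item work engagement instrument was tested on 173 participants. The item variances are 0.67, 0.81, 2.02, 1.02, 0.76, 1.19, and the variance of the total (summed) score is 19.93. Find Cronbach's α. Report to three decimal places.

ΣVar(i) = 0.67 + 0.81 + 2.02 + 1.02 + 0.76 + 1.19 = 6.47
α = (k/(k−1))·(1 − ΣVar(i)/total variance) = (6/5)·(1 − 6.47/19.93) = 0.810

α = 0.810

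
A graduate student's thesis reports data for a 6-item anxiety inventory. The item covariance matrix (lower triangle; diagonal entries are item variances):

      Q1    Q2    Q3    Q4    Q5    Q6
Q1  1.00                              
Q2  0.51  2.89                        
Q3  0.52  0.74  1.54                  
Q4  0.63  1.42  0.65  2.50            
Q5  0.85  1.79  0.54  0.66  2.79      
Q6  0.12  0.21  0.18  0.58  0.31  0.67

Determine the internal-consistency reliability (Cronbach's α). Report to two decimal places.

α = 0.76

Σσᵢ² = 1.00 + 2.89 + 1.54 + 2.50 + 2.79 + 0.67 = 11.39
Sum of off-diagonal covariances = 9.71
σ²_T = 11.39 + 2 × 9.71 = 30.81
α = (k/(k−1))·(1 − Σσᵢ²/σ²_T) = (6/5)·(1 − 11.39/30.81) = 0.76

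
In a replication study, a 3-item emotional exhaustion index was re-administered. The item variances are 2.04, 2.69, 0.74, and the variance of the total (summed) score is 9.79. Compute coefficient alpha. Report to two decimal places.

coefficient alpha = 0.66

Σσ²ᵢ = 2.04 + 2.69 + 0.74 = 5.47
α = (k/(k−1))·(1 − Σσ²ᵢ/σ²_T) = (3/2)·(1 − 5.47/9.79) = 0.66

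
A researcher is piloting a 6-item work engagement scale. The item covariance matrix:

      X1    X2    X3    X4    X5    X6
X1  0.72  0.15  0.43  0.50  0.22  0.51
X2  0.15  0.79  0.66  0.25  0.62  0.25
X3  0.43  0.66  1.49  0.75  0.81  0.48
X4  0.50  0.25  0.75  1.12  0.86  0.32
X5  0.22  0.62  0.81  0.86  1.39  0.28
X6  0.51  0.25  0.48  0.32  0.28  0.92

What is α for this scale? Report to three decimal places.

Σσᵢ² = 0.72 + 0.79 + 1.49 + 1.12 + 1.39 + 0.92 = 6.43
Σ_{i<j} σ_ij = 7.09
total variance = 6.43 + 2 × 7.09 = 20.61
α = (k/(k−1))·(1 − Σσᵢ²/total variance) = (6/5)·(1 − 6.43/20.61) = 0.826

α = 0.826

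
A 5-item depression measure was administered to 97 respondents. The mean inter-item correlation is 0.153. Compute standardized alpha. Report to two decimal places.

α = 0.47

Standardized α = k·r̄ / (1 + (k−1)·r̄) = 5 × 0.153 / (1 + 4 × 0.153)
  = 0.7650 / 1.6120 = 0.47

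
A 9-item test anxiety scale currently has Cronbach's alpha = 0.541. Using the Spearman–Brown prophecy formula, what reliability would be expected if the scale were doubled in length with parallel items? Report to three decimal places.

predicted reliability = 0.702

Length factor m = 2
α' = m·α / (1 + (m−1)·α)
   = 2 × 0.541 / (1 + (2 − 1) × 0.541)
   = 1.0820 / 1.5410 = 0.702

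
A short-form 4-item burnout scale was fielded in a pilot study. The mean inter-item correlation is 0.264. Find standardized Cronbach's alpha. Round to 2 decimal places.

α = 0.59

Standardized α = k·r̄ / (1 + (k−1)·r̄) = 4 × 0.264 / (1 + 3 × 0.264)
  = 1.0560 / 1.7920 = 0.59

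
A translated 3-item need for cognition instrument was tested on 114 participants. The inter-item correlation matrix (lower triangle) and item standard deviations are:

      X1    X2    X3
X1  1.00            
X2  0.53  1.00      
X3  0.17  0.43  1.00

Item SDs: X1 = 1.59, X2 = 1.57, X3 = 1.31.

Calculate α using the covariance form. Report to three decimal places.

α = 0.649

Σσ²ᵢ = 1.59² + 1.57² + 1.31² = 6.7091
Covariances σ_ij = r_ij · s_i · s_j:
  σ(X1,X2) = 0.53 × 1.59 × 1.57 = 1.3230
  σ(X1,X3) = 0.17 × 1.59 × 1.31 = 0.3541
  σ(X2,X3) = 0.43 × 1.57 × 1.31 = 0.8844
σ²_T = Σσ²ᵢ + 2·Σσ_ij = 6.7091 + 2 × 2.5615 = 11.8321
α = (3/2)·(1 − 6.7091/11.8321) = 0.649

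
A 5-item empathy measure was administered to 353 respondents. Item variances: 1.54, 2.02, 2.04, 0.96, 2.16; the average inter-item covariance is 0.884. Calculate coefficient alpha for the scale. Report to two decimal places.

ΣVar(i) = 1.54 + 2.02 + 2.04 + 0.96 + 2.16 = 8.72
Sum of the 10 distinct covariances = 10 × 0.884 = 8.840
σ²_total = ΣVar(i) + 2·Σcov = 8.72 + 2 × 8.840 = 26.400
α = (5/4)·(1 − 8.72/26.400) = 0.84

coefficient alpha = 0.84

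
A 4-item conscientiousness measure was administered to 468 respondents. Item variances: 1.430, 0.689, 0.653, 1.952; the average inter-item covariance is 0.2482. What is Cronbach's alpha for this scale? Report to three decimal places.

ΣVar(i) = 1.430 + 0.689 + 0.653 + 1.952 = 4.724
Sum of the 6 distinct covariances = 6 × 0.2482 = 1.4892
σ²_T = ΣVar(i) + 2·Σcov = 4.724 + 2 × 1.4892 = 7.7024
α = (4/3)·(1 − 4.724/7.7024) = 0.516

α = 0.516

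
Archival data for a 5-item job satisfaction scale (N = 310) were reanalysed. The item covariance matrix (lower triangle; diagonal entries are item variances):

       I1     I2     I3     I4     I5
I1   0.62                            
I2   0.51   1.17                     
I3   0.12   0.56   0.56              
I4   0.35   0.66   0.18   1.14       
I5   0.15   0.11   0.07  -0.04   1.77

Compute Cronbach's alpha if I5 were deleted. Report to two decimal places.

Remaining items: I1, I2, I3, I4 (k = 4).
ΣVar(i) = 0.62 + 1.17 + 0.56 + 1.14 = 3.49
total variance = 3.49 + 2 × 2.38 = 8.25
α (item deleted) = (4/3)·(1 − 3.49/8.25) = 0.77

Cronbach's alpha = 0.77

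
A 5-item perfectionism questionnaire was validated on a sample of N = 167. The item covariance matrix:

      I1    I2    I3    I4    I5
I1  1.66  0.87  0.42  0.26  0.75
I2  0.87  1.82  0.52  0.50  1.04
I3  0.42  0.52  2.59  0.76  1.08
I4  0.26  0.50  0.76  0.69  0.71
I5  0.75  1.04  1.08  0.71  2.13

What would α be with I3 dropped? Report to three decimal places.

Remaining items: I1, I2, I4, I5 (k = 4).
Σσ²ᵢ = 1.66 + 1.82 + 0.69 + 2.13 = 6.30
total variance = 6.30 + 2 × 4.13 = 14.56
α (item deleted) = (4/3)·(1 − 6.30/14.56) = 0.756

α = 0.756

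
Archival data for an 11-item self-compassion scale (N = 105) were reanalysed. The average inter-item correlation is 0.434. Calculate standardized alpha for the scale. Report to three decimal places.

α = 0.894

Standardized α = k·r̄ / (1 + (k−1)·r̄) = 11 × 0.434 / (1 + 10 × 0.434)
  = 4.7740 / 5.3400 = 0.894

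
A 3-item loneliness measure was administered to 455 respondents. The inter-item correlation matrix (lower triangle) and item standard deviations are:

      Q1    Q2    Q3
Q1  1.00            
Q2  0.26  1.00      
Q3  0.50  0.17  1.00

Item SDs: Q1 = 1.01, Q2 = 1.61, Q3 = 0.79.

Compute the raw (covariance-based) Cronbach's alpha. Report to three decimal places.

Σσ²ᵢ = 1.01² + 1.61² + 0.79² = 4.2363
Covariances σ_ij = r_ij · s_i · s_j:
  σ(Q1,Q2) = 0.26 × 1.01 × 1.61 = 0.4228
  σ(Q1,Q3) = 0.50 × 1.01 × 0.79 = 0.3990
  σ(Q2,Q3) = 0.17 × 1.61 × 0.79 = 0.2162
σ²_T = Σσ²ᵢ + 2·Σσ_ij = 4.2363 + 2 × 1.0380 = 6.3123
α = (3/2)·(1 − 4.2363/6.3123) = 0.493

Cronbach's alpha = 0.493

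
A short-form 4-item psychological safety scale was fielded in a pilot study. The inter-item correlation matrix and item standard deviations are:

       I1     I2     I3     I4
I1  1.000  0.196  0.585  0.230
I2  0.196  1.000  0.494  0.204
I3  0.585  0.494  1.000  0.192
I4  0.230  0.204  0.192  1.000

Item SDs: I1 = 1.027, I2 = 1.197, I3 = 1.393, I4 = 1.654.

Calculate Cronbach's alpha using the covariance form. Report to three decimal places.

Σσ²ᵢ = 1.027² + 1.197² + 1.393² + 1.654² = 7.1637
Covariances σ_ij = r_ij · s_i · s_j:
  σ(I1,I2) = 0.196 × 1.027 × 1.197 = 0.2409
  σ(I1,I3) = 0.585 × 1.027 × 1.393 = 0.8369
  σ(I1,I4) = 0.230 × 1.027 × 1.654 = 0.3907
  σ(I2,I3) = 0.494 × 1.197 × 1.393 = 0.8237
  σ(I2,I4) = 0.204 × 1.197 × 1.654 = 0.4039
  σ(I3,I4) = 0.192 × 1.393 × 1.654 = 0.4424
σ²_T = Σσ²ᵢ + 2·Σσ_ij = 7.1637 + 2 × 3.1385 = 13.4407
α = (4/3)·(1 − 7.1637/13.4407) = 0.623

α = 0.623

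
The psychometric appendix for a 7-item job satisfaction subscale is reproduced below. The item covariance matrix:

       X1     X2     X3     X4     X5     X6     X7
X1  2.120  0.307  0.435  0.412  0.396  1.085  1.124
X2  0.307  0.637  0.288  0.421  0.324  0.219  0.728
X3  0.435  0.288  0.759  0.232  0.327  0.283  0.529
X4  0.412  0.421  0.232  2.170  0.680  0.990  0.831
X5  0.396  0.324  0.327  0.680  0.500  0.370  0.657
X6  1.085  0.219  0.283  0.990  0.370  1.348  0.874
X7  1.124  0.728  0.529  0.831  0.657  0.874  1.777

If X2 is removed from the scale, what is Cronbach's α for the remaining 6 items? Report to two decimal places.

Remaining items: X1, X3, X4, X5, X6, X7 (k = 6).
Σσᵢ² = 2.120 + 0.759 + 2.170 + 0.500 + 1.348 + 1.777 = 8.674
σ²_total = 8.674 + 2 × 9.225 = 27.124
α (item deleted) = (6/5)·(1 − 8.674/27.124) = 0.82

Cronbach's α = 0.82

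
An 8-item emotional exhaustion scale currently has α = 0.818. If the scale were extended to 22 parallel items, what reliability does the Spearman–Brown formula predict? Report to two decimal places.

Length factor m = 22/8 = 2.7500
α' = m·α / (1 + (m−1)·α)
   = 22/8 × 0.818 / (1 + (22/8 − 1) × 0.818)
   = 2.2495 / 2.4315 = 0.93

predicted reliability = 0.93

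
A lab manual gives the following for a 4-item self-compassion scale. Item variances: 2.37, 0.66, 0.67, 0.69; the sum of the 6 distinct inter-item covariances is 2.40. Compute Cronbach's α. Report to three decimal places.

Cronbach's α = 0.696

Σσ²ᵢ = 2.37 + 0.66 + 0.67 + 0.69 = 4.39
Sum of distinct covariances = 2.40
Var(T) = Σσ²ᵢ + 2·Σcov = 4.39 + 2 × 2.40 = 9.19
α = (4/3)·(1 − 4.39/9.19) = 0.696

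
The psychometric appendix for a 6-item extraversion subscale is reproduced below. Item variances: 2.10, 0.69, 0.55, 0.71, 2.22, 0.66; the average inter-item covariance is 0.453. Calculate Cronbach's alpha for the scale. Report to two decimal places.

Σσᵢ² = 2.10 + 0.69 + 0.55 + 0.71 + 2.22 + 0.66 = 6.93
Sum of the 15 distinct covariances = 15 × 0.453 = 6.795
Var(T) = Σσᵢ² + 2·Σcov = 6.93 + 2 × 6.795 = 20.520
α = (6/5)·(1 − 6.93/20.520) = 0.79

Cronbach's alpha = 0.79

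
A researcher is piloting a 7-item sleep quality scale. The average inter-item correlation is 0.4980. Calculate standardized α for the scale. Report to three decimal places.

Standardized α = k·r̄ / (1 + (k−1)·r̄) = 7 × 0.4980 / (1 + 6 × 0.4980)
  = 3.4860 / 3.9880 = 0.874

standardized α = 0.874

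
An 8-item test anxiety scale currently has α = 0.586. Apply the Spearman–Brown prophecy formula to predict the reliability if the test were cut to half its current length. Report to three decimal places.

Length factor m = 1/2
α' = m·α / (1 − (1−m)·α)
   = 1/2 × 0.586 / (1 − (1 − 1/2) × 0.586)
   = 0.2930 / 0.7070 = 0.414

predicted reliability = 0.414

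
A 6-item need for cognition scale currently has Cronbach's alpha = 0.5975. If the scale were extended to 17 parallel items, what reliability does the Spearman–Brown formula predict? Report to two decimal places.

Length factor m = 17/6 = 2.8333
α' = m·α / (1 + (m−1)·α)
   = 17/6 × 0.5975 / (1 + (17/6 − 1) × 0.5975)
   = 1.6929 / 2.0954 = 0.81

predicted reliability = 0.81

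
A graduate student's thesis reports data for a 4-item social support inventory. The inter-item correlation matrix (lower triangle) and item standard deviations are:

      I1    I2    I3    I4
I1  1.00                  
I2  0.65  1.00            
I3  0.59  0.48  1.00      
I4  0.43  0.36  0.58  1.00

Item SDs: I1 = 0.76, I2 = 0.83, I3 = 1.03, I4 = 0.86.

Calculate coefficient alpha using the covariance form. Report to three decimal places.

Σσ²ᵢ = 0.76² + 0.83² + 1.03² + 0.86² = 3.0670
Covariances σ_ij = r_ij · s_i · s_j:
  σ(I1,I2) = 0.65 × 0.76 × 0.83 = 0.4100
  σ(I1,I3) = 0.59 × 0.76 × 1.03 = 0.4619
  σ(I1,I4) = 0.43 × 0.76 × 0.86 = 0.2810
  σ(I2,I3) = 0.48 × 0.83 × 1.03 = 0.4104
  σ(I2,I4) = 0.36 × 0.83 × 0.86 = 0.2570
  σ(I3,I4) = 0.58 × 1.03 × 0.86 = 0.5138
σ²_T = Σσ²ᵢ + 2·Σσ_ij = 3.0670 + 2 × 2.3341 = 7.7352
α = (4/3)·(1 − 3.0670/7.7352) = 0.805

α = 0.805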